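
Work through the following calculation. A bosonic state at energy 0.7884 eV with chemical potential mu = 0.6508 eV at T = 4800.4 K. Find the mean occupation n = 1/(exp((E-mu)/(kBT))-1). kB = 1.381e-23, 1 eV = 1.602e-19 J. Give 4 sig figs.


Step 1: (E - mu) = 0.1376 eV
Step 2: x = (E-mu)*eV/(kB*T) = 0.1376*1.602e-19/(1.381e-23*4800.4) = 0.3325
Step 3: exp(x) = 1.394
Step 4: n = 1/(exp(x)-1) = 2.535

2.535


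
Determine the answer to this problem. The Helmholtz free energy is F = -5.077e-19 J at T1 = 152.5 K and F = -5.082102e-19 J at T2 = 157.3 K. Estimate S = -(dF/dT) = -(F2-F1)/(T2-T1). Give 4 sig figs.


Step 1: dF = F2 - F1 = -5.082102e-19 - (-5.077e-19) = -5.102e-22 J
Step 2: dT = T2 - T1 = 157.3 - 152.5 = 4.8 K
Step 3: S = -dF/dT = -(-5.102e-22)/4.8 = 1.063e-22 J/K

1.063e-22


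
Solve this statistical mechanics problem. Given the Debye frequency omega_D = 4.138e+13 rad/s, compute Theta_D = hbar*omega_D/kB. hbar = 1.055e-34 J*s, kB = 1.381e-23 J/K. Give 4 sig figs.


Step 1: hbar*omega_D = 1.055e-34 * 4.138e+13 = 4.366e-21 J
Step 2: Theta_D = 4.366e-21 / 1.381e-23
Step 3: Theta_D = 316.1 K

316.1


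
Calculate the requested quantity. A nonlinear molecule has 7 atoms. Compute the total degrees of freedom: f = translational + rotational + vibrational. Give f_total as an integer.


Step 1: Translational DOF = 3
Step 2: Rotational DOF (nonlinear) = 3
Step 3: Vibrational DOF = 3*7 - 6 = 15
Step 4: Total = 3 + 3 + 15 = 21

21


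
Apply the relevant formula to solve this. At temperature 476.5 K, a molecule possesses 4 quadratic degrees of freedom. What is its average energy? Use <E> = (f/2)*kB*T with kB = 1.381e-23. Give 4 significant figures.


Step 1: f/2 = 4/2 = 2
Step 2: kB*T = 1.381e-23 * 476.5 = 6.58e-21
Step 3: <E> = 2 * 6.58e-21 = 1.316e-20 J

1.316e-20


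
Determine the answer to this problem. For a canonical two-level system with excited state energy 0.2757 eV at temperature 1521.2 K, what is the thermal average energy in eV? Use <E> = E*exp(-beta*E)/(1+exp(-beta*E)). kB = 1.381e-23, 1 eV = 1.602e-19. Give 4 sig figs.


Step 1: beta*E = 0.2757*1.602e-19/(1.381e-23*1521.2) = 2.102
Step 2: exp(-beta*E) = 0.1222
Step 3: <E> = 0.2757*0.1222/(1+0.1222) = 0.03001 eV

0.03001


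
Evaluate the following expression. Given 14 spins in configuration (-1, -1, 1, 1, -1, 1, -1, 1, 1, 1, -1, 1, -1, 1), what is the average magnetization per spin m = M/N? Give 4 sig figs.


Step 1: Count up spins (+1): 8, down spins (-1): 6
Step 2: Total magnetization M = 8 - 6 = 2
Step 3: m = M/N = 2/14 = 0.1429

0.1429


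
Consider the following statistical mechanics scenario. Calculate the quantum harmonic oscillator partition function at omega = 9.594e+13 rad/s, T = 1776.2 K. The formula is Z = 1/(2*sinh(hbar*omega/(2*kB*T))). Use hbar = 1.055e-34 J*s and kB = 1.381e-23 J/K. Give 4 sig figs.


Step 1: Compute x = hbar*omega/(kB*T) = 1.055e-34*9.594e+13/(1.381e-23*1776.2) = 0.4126
Step 2: x/2 = 0.2063
Step 3: sinh(x/2) = 0.2078
Step 4: Z = 1/(2*0.2078) = 2.406

2.406


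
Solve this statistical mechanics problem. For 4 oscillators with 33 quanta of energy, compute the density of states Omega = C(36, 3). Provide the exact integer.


Step 1: Use binomial coefficient C(36, 3)
Step 2: Numerator = 36! / 33!
Step 3: Denominator = 3!
Step 4: Omega = 7140

7140


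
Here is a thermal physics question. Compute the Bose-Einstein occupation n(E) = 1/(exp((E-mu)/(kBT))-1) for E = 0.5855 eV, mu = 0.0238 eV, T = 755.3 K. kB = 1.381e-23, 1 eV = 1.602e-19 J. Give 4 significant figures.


Step 1: (E - mu) = 0.5617 eV
Step 2: x = (E-mu)*eV/(kB*T) = 0.5617*1.602e-19/(1.381e-23*755.3) = 8.627
Step 3: exp(x) = 5580
Step 4: n = 1/(exp(x)-1) = 0.0001793

0.0001793


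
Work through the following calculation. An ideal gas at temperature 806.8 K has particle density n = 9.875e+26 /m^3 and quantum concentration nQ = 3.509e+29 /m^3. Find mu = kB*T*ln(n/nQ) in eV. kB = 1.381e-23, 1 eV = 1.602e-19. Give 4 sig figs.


Step 1: n/nQ = 9.875e+26/3.509e+29 = 0.002814
Step 2: ln(n/nQ) = -5.873
Step 3: mu = kB*T*ln(n/nQ) = 1.114e-20*-5.873 = -6.544e-20 J
Step 4: Convert to eV: -6.544e-20/1.602e-19 = -0.4085 eV

-0.4085


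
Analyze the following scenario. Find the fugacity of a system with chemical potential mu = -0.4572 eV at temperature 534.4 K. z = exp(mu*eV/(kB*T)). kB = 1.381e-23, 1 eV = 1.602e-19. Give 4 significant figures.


Step 1: Convert mu to Joules: -0.4572*1.602e-19 = -7.324e-20 J
Step 2: kB*T = 1.381e-23*534.4 = 7.38e-21 J
Step 3: mu/(kB*T) = -9.924
Step 4: z = exp(-9.924) = 4.896e-05

4.896e-05


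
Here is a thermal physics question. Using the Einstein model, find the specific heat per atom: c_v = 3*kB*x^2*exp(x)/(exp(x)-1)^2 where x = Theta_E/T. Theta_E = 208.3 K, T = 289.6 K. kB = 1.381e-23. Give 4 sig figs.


Step 1: x = Theta_E/T = 208.3/289.6 = 0.7193
Step 2: x^2 = 0.5173
Step 3: exp(x) = 2.053
Step 4: c_v = 3*1.381e-23*0.5173*2.053/(2.053-1)^2 = 3.969e-23

3.969e-23


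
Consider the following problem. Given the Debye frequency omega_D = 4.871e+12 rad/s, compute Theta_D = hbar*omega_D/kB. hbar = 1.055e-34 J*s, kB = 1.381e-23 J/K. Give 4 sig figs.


Step 1: hbar*omega_D = 1.055e-34 * 4.871e+12 = 5.139e-22 J
Step 2: Theta_D = 5.139e-22 / 1.381e-23
Step 3: Theta_D = 37.21 K

37.21


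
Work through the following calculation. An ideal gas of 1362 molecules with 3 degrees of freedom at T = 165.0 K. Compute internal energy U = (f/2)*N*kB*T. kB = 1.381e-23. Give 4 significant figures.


Step 1: f/2 = 3/2 = 1.5
Step 2: N*kB*T = 1362*1.381e-23*165.0 = 3.104e-18
Step 3: U = 1.5 * 3.104e-18 = 4.655e-18 J

4.655e-18


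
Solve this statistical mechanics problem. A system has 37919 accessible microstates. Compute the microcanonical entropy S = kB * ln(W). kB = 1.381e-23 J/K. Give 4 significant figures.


Step 1: ln(W) = ln(37919) = 10.54
Step 2: S = kB * ln(W) = 1.381e-23 * 10.54
Step 3: S = 1.456e-22 J/K

1.456e-22


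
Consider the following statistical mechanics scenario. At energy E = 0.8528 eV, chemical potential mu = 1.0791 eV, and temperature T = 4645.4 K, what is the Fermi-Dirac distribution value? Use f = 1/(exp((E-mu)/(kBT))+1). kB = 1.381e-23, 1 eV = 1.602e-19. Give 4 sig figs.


Step 1: (E - mu) = 0.8528 - 1.0791 = -0.2263 eV
Step 2: Convert: (E-mu)*eV = -3.625e-20 J
Step 3: x = (E-mu)*eV/(kB*T) = -0.5651
Step 4: f = 1/(exp(-0.5651)+1) = 0.6376

0.6376


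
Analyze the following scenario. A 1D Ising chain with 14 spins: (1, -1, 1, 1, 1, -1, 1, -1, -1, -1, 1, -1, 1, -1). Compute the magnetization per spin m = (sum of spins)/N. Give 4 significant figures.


Step 1: Count up spins (+1): 7, down spins (-1): 7
Step 2: Total magnetization M = 7 - 7 = 0
Step 3: m = M/N = 0/14 = 0

0


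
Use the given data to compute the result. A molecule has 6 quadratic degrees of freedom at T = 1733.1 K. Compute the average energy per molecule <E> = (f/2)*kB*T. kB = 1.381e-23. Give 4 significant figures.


Step 1: f/2 = 6/2 = 3
Step 2: kB*T = 1.381e-23 * 1733.1 = 2.393e-20
Step 3: <E> = 3 * 2.393e-20 = 7.18e-20 J

7.18e-20


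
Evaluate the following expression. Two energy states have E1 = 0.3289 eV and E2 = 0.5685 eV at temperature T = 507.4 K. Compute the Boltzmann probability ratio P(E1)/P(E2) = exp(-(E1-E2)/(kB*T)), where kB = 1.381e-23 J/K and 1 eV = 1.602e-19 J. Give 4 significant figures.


Step 1: Compute energy difference dE = E1 - E2 = 0.3289 - 0.5685 = -0.2396 eV
Step 2: Convert to Joules: dE_J = -0.2396 * 1.602e-19 = -3.838e-20 J
Step 3: Compute exponent = -dE_J / (kB * T) = -(-3.838e-20) / (1.381e-23 * 507.4) = 5.478
Step 4: P(E1)/P(E2) = exp(5.478) = 239.3

239.3


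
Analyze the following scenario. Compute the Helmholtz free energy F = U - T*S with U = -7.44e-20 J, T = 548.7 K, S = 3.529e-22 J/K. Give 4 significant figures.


Step 1: T*S = 548.7 * 3.529e-22 = 1.936e-19 J
Step 2: F = U - T*S = -7.44e-20 - 1.936e-19
Step 3: F = -2.68e-19 J

-2.68e-19


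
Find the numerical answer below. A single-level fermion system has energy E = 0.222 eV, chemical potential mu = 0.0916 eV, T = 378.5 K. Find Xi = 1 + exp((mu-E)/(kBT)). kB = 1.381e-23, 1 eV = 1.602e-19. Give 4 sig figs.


Step 1: (mu - E) = 0.0916 - 0.222 = -0.1304 eV
Step 2: x = (mu-E)*eV/(kB*T) = -0.1304*1.602e-19/(1.381e-23*378.5) = -3.997
Step 3: exp(x) = 0.01838
Step 4: Xi = 1 + 0.01838 = 1.018

1.018


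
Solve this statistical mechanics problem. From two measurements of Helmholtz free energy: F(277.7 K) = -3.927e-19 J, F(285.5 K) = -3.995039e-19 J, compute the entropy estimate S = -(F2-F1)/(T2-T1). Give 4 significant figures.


Step 1: dF = F2 - F1 = -3.995039e-19 - (-3.927e-19) = -6.8039e-21 J
Step 2: dT = T2 - T1 = 285.5 - 277.7 = 7.8 K
Step 3: S = -dF/dT = -(-6.8039e-21)/7.8 = 8.723e-22 J/K

8.723e-22


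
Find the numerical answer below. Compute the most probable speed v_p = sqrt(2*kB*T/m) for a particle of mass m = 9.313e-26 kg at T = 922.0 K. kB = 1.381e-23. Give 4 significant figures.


Step 1: Numerator = 2*kB*T = 2*1.381e-23*922.0 = 2.547e-20
Step 2: Ratio = 2.547e-20 / 9.313e-26 = 2.734e+05
Step 3: v_p = sqrt(2.734e+05) = 522.9 m/s

522.9


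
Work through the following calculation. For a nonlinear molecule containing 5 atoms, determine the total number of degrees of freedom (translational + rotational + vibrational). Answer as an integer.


Step 1: Translational DOF = 3
Step 2: Rotational DOF (nonlinear) = 3
Step 3: Vibrational DOF = 3*5 - 6 = 9
Step 4: Total = 3 + 3 + 9 = 15

15


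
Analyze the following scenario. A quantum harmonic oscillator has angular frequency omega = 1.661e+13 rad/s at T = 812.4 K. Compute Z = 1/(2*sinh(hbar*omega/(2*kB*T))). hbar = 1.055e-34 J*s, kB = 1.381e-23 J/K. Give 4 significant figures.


Step 1: Compute x = hbar*omega/(kB*T) = 1.055e-34*1.661e+13/(1.381e-23*812.4) = 0.1562
Step 2: x/2 = 0.0781
Step 3: sinh(x/2) = 0.07818
Step 4: Z = 1/(2*0.07818) = 6.396

6.396


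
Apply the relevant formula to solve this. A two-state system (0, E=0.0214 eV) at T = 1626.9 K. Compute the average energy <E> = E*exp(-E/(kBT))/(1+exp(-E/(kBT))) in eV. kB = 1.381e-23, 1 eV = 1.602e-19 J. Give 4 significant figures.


Step 1: beta*E = 0.0214*1.602e-19/(1.381e-23*1626.9) = 0.1526
Step 2: exp(-beta*E) = 0.8585
Step 3: <E> = 0.0214*0.8585/(1+0.8585) = 0.009885 eV

0.009885


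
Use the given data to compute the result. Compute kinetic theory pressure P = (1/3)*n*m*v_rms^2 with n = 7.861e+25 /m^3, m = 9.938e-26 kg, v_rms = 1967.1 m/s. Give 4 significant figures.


Step 1: v_rms^2 = 1967.1^2 = 3.869e+06
Step 2: n*m = 7.861e+25*9.938e-26 = 7.812
Step 3: P = (1/3)*7.812*3.869e+06 = 1.008e+07 Pa

1.008e+07


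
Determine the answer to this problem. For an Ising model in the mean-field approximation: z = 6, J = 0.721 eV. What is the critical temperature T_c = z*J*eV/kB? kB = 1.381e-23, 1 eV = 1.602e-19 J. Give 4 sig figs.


Step 1: z*J = 6*0.721 = 4.326 eV
Step 2: Convert to Joules: 4.326*1.602e-19 = 6.93e-19 J
Step 3: T_c = 6.93e-19 / 1.381e-23 = 5.018e+04 K

5.018e+04


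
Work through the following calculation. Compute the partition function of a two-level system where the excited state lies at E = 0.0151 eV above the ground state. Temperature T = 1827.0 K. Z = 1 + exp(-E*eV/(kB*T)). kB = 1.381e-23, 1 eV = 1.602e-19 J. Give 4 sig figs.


Step 1: Compute beta*E = E*eV/(kB*T) = 0.0151*1.602e-19/(1.381e-23*1827.0) = 0.09588
Step 2: exp(-beta*E) = exp(-0.09588) = 0.9086
Step 3: Z = 1 + 0.9086 = 1.909

1.909


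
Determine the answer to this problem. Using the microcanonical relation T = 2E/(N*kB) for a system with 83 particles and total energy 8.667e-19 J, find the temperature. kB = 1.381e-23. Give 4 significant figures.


Step 1: Numerator = 2*E = 2*8.667e-19 = 1.733e-18 J
Step 2: Denominator = N*kB = 83*1.381e-23 = 1.146e-21
Step 3: T = 1.733e-18 / 1.146e-21 = 1512 K

1512


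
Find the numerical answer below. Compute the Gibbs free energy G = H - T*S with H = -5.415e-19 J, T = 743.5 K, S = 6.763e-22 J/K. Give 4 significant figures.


Step 1: T*S = 743.5 * 6.763e-22 = 5.028e-19 J
Step 2: G = H - T*S = -5.415e-19 - 5.028e-19
Step 3: G = -1.044e-18 J

-1.044e-18


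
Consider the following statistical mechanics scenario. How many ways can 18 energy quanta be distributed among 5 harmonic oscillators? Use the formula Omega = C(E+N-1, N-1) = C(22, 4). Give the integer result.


Step 1: Use binomial coefficient C(22, 4)
Step 2: Numerator = 22! / 18!
Step 3: Denominator = 4!
Step 4: Omega = 7315

7315


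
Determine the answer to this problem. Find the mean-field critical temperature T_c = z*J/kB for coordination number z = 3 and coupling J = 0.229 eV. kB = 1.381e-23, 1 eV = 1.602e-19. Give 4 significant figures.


Step 1: z*J = 3*0.229 = 0.687 eV
Step 2: Convert to Joules: 0.687*1.602e-19 = 1.101e-19 J
Step 3: T_c = 1.101e-19 / 1.381e-23 = 7969 K

7969


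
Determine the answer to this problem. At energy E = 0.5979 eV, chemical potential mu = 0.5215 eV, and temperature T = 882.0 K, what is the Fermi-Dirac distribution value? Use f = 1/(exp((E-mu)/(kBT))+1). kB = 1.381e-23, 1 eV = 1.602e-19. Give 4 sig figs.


Step 1: (E - mu) = 0.5979 - 0.5215 = 0.0764 eV
Step 2: Convert: (E-mu)*eV = 1.224e-20 J
Step 3: x = (E-mu)*eV/(kB*T) = 1.005
Step 4: f = 1/(exp(1.005)+1) = 0.268

0.268


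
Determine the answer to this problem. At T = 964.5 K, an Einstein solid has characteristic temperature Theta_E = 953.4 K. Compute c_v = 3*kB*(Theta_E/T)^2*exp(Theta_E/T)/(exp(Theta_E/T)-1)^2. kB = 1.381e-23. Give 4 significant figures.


Step 1: x = Theta_E/T = 953.4/964.5 = 0.9885
Step 2: x^2 = 0.9771
Step 3: exp(x) = 2.687
Step 4: c_v = 3*1.381e-23*0.9771*2.687/(2.687-1)^2 = 3.822e-23

3.822e-23


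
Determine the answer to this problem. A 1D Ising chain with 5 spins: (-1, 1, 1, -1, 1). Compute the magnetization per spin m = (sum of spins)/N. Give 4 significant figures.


Step 1: Count up spins (+1): 3, down spins (-1): 2
Step 2: Total magnetization M = 3 - 2 = 1
Step 3: m = M/N = 1/5 = 0.2

0.2


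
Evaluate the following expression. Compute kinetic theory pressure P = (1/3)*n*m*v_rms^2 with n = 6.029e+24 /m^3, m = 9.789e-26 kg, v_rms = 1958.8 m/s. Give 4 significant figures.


Step 1: v_rms^2 = 1958.8^2 = 3.837e+06
Step 2: n*m = 6.029e+24*9.789e-26 = 0.5902
Step 3: P = (1/3)*0.5902*3.837e+06 = 7.548e+05 Pa

7.548e+05


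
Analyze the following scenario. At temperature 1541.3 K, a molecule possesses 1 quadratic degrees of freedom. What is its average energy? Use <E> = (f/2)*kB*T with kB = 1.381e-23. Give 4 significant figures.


Step 1: f/2 = 1/2 = 0.5
Step 2: kB*T = 1.381e-23 * 1541.3 = 2.129e-20
Step 3: <E> = 0.5 * 2.129e-20 = 1.064e-20 J

1.064e-20


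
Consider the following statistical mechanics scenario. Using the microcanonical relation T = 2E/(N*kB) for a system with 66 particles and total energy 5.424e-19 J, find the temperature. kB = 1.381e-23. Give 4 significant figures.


Step 1: Numerator = 2*E = 2*5.424e-19 = 1.085e-18 J
Step 2: Denominator = N*kB = 66*1.381e-23 = 9.115e-22
Step 3: T = 1.085e-18 / 9.115e-22 = 1190 K

1190


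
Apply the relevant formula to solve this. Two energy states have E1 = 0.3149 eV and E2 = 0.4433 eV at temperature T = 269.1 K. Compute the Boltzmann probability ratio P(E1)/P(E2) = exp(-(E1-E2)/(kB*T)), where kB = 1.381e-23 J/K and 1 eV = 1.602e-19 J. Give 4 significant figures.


Step 1: Compute energy difference dE = E1 - E2 = 0.3149 - 0.4433 = -0.1284 eV
Step 2: Convert to Joules: dE_J = -0.1284 * 1.602e-19 = -2.057e-20 J
Step 3: Compute exponent = -dE_J / (kB * T) = -(-2.057e-20) / (1.381e-23 * 269.1) = 5.535
Step 4: P(E1)/P(E2) = exp(5.535) = 253.4

253.4


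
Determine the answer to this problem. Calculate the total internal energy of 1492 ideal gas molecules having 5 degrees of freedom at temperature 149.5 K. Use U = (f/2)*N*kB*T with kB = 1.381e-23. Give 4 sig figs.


Step 1: f/2 = 5/2 = 2.5
Step 2: N*kB*T = 1492*1.381e-23*149.5 = 3.08e-18
Step 3: U = 2.5 * 3.08e-18 = 7.701e-18 J

7.701e-18


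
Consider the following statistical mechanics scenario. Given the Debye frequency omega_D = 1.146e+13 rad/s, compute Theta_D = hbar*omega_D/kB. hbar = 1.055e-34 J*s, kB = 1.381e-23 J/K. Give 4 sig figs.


Step 1: hbar*omega_D = 1.055e-34 * 1.146e+13 = 1.209e-21 J
Step 2: Theta_D = 1.209e-21 / 1.381e-23
Step 3: Theta_D = 87.55 K

87.55


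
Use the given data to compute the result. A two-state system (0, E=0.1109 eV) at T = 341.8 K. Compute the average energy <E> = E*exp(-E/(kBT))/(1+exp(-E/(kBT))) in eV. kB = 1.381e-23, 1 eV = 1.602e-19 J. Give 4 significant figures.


Step 1: beta*E = 0.1109*1.602e-19/(1.381e-23*341.8) = 3.764
Step 2: exp(-beta*E) = 0.0232
Step 3: <E> = 0.1109*0.0232/(1+0.0232) = 0.002514 eV

0.002514


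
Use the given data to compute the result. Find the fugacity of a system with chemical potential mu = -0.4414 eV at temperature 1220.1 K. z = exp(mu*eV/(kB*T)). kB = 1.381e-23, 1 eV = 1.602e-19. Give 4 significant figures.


Step 1: Convert mu to Joules: -0.4414*1.602e-19 = -7.071e-20 J
Step 2: kB*T = 1.381e-23*1220.1 = 1.685e-20 J
Step 3: mu/(kB*T) = -4.197
Step 4: z = exp(-4.197) = 0.01505

0.01505


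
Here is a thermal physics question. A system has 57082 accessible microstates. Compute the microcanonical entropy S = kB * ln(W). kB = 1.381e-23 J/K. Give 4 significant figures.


Step 1: ln(W) = ln(57082) = 10.95
Step 2: S = kB * ln(W) = 1.381e-23 * 10.95
Step 3: S = 1.513e-22 J/K

1.513e-22


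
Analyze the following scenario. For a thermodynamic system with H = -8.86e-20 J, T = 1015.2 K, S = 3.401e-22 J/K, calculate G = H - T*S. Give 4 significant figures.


Step 1: T*S = 1015.2 * 3.401e-22 = 3.453e-19 J
Step 2: G = H - T*S = -8.86e-20 - 3.453e-19
Step 3: G = -4.339e-19 J

-4.339e-19


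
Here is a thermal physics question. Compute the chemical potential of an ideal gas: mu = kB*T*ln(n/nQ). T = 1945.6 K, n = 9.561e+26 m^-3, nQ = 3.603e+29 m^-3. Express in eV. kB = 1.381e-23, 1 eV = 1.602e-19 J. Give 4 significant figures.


Step 1: n/nQ = 9.561e+26/3.603e+29 = 0.002654
Step 2: ln(n/nQ) = -5.932
Step 3: mu = kB*T*ln(n/nQ) = 2.687e-20*-5.932 = -1.594e-19 J
Step 4: Convert to eV: -1.594e-19/1.602e-19 = -0.9949 eV

-0.9949


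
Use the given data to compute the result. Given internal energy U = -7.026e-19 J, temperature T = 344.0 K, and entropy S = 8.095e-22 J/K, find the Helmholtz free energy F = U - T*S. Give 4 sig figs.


Step 1: T*S = 344.0 * 8.095e-22 = 2.785e-19 J
Step 2: F = U - T*S = -7.026e-19 - 2.785e-19
Step 3: F = -9.811e-19 J

-9.811e-19


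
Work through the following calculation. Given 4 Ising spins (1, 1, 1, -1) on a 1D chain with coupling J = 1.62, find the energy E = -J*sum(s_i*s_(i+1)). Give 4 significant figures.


Step 1: Nearest-neighbor products: 1, 1, -1
Step 2: Sum of products = 1
Step 3: E = -1.62 * 1 = -1.62

-1.62


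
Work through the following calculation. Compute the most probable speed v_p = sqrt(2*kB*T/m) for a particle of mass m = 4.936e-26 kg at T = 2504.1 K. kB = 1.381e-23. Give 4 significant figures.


Step 1: Numerator = 2*kB*T = 2*1.381e-23*2504.1 = 6.916e-20
Step 2: Ratio = 6.916e-20 / 4.936e-26 = 1.401e+06
Step 3: v_p = sqrt(1.401e+06) = 1184 m/s

1184


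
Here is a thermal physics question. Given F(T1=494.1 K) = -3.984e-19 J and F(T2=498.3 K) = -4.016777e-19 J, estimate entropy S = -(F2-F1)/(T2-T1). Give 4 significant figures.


Step 1: dF = F2 - F1 = -4.016777e-19 - (-3.984e-19) = -3.2777e-21 J
Step 2: dT = T2 - T1 = 498.3 - 494.1 = 4.2 K
Step 3: S = -dF/dT = -(-3.2777e-21)/4.2 = 7.804e-22 J/K

7.804e-22


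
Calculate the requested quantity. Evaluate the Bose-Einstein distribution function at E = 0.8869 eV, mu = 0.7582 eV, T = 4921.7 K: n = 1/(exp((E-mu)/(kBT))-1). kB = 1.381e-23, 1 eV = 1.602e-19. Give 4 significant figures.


Step 1: (E - mu) = 0.1287 eV
Step 2: x = (E-mu)*eV/(kB*T) = 0.1287*1.602e-19/(1.381e-23*4921.7) = 0.3033
Step 3: exp(x) = 1.354
Step 4: n = 1/(exp(x)-1) = 2.822

2.822


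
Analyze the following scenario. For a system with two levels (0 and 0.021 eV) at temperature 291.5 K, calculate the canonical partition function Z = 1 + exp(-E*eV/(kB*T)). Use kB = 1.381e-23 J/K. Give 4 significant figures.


Step 1: Compute beta*E = E*eV/(kB*T) = 0.021*1.602e-19/(1.381e-23*291.5) = 0.8357
Step 2: exp(-beta*E) = exp(-0.8357) = 0.4336
Step 3: Z = 1 + 0.4336 = 1.434

1.434


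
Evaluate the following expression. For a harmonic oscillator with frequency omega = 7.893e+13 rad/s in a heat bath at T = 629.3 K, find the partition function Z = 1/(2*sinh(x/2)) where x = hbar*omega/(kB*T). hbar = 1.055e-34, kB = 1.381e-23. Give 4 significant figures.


Step 1: Compute x = hbar*omega/(kB*T) = 1.055e-34*7.893e+13/(1.381e-23*629.3) = 0.9582
Step 2: x/2 = 0.4791
Step 3: sinh(x/2) = 0.4976
Step 4: Z = 1/(2*0.4976) = 1.005

1.005


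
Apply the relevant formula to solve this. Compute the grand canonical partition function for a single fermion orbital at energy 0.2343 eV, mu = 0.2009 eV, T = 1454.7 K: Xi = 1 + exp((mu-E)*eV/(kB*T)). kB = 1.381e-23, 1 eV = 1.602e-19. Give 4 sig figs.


Step 1: (mu - E) = 0.2009 - 0.2343 = -0.0334 eV
Step 2: x = (mu-E)*eV/(kB*T) = -0.0334*1.602e-19/(1.381e-23*1454.7) = -0.2663
Step 3: exp(x) = 0.7662
Step 4: Xi = 1 + 0.7662 = 1.766

1.766


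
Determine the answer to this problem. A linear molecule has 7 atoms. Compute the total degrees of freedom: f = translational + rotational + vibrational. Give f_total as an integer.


Step 1: Translational DOF = 3
Step 2: Rotational DOF (linear) = 2
Step 3: Vibrational DOF = 3*7 - 5 = 16
Step 4: Total = 3 + 2 + 16 = 21

21


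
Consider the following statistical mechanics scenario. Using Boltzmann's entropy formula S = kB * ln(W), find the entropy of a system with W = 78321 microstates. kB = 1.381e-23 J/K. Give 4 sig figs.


Step 1: ln(W) = ln(78321) = 11.27
Step 2: S = kB * ln(W) = 1.381e-23 * 11.27
Step 3: S = 1.556e-22 J/K

1.556e-22


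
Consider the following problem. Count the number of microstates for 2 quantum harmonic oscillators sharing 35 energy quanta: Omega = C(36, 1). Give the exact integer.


Step 1: Use binomial coefficient C(36, 1)
Step 2: Numerator = 36! / 35!
Step 3: Denominator = 1!
Step 4: Omega = 36

36


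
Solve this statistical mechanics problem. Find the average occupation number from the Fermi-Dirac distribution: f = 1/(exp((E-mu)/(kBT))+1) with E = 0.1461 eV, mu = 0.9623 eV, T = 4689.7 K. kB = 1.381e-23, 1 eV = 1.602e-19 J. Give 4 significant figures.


Step 1: (E - mu) = 0.1461 - 0.9623 = -0.8162 eV
Step 2: Convert: (E-mu)*eV = -1.308e-19 J
Step 3: x = (E-mu)*eV/(kB*T) = -2.019
Step 4: f = 1/(exp(-2.019)+1) = 0.8828

0.8828


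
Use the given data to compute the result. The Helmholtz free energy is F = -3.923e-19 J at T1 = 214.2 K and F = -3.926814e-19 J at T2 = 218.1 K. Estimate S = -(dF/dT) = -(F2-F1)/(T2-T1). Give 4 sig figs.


Step 1: dF = F2 - F1 = -3.926814e-19 - (-3.923e-19) = -3.814e-22 J
Step 2: dT = T2 - T1 = 218.1 - 214.2 = 3.9 K
Step 3: S = -dF/dT = -(-3.814e-22)/3.9 = 9.779e-23 J/K

9.779e-23


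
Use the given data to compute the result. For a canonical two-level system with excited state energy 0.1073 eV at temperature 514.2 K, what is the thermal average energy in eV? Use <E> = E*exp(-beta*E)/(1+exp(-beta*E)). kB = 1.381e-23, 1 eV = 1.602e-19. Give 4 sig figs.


Step 1: beta*E = 0.1073*1.602e-19/(1.381e-23*514.2) = 2.421
Step 2: exp(-beta*E) = 0.08886
Step 3: <E> = 0.1073*0.08886/(1+0.08886) = 0.008757 eV

0.008757


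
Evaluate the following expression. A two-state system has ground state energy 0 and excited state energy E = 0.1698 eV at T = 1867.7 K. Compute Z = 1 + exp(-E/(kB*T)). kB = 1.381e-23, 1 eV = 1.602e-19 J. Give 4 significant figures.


Step 1: Compute beta*E = E*eV/(kB*T) = 0.1698*1.602e-19/(1.381e-23*1867.7) = 1.055
Step 2: exp(-beta*E) = exp(-1.055) = 0.3483
Step 3: Z = 1 + 0.3483 = 1.348

1.348


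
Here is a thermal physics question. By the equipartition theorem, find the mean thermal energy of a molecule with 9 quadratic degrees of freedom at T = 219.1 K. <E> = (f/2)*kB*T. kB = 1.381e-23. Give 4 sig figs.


Step 1: f/2 = 9/2 = 4.5
Step 2: kB*T = 1.381e-23 * 219.1 = 3.026e-21
Step 3: <E> = 4.5 * 3.026e-21 = 1.362e-20 J

1.362e-20


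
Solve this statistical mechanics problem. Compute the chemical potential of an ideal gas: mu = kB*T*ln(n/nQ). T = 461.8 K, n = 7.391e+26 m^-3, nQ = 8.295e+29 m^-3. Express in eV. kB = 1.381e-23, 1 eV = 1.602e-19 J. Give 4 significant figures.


Step 1: n/nQ = 7.391e+26/8.295e+29 = 0.000891
Step 2: ln(n/nQ) = -7.023
Step 3: mu = kB*T*ln(n/nQ) = 6.377e-21*-7.023 = -4.479e-20 J
Step 4: Convert to eV: -4.479e-20/1.602e-19 = -0.2796 eV

-0.2796


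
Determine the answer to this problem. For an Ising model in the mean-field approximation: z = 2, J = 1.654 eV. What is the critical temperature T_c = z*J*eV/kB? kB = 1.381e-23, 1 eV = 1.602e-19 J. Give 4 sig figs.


Step 1: z*J = 2*1.654 = 3.308 eV
Step 2: Convert to Joules: 3.308*1.602e-19 = 5.299e-19 J
Step 3: T_c = 5.299e-19 / 1.381e-23 = 3.837e+04 K

3.837e+04


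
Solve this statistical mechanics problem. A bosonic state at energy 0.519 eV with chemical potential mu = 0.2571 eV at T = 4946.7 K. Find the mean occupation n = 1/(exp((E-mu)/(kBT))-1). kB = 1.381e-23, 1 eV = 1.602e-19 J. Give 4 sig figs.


Step 1: (E - mu) = 0.2619 eV
Step 2: x = (E-mu)*eV/(kB*T) = 0.2619*1.602e-19/(1.381e-23*4946.7) = 0.6142
Step 3: exp(x) = 1.848
Step 4: n = 1/(exp(x)-1) = 1.179

1.179


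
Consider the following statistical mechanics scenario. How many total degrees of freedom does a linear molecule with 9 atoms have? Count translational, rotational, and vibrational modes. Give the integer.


Step 1: Translational DOF = 3
Step 2: Rotational DOF (linear) = 2
Step 3: Vibrational DOF = 3*9 - 5 = 22
Step 4: Total = 3 + 2 + 22 = 27

27


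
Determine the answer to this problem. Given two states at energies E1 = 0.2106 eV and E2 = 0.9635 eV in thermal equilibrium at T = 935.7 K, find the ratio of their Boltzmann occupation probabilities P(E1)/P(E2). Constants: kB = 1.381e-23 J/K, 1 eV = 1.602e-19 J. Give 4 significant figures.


Step 1: Compute energy difference dE = E1 - E2 = 0.2106 - 0.9635 = -0.7529 eV
Step 2: Convert to Joules: dE_J = -0.7529 * 1.602e-19 = -1.206e-19 J
Step 3: Compute exponent = -dE_J / (kB * T) = -(-1.206e-19) / (1.381e-23 * 935.7) = 9.334
Step 4: P(E1)/P(E2) = exp(9.334) = 1.132e+04

1.132e+04


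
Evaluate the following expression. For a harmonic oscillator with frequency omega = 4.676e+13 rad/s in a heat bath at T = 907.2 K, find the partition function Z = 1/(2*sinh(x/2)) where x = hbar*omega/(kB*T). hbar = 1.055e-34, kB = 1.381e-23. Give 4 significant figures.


Step 1: Compute x = hbar*omega/(kB*T) = 1.055e-34*4.676e+13/(1.381e-23*907.2) = 0.3938
Step 2: x/2 = 0.1969
Step 3: sinh(x/2) = 0.1982
Step 4: Z = 1/(2*0.1982) = 2.523

2.523


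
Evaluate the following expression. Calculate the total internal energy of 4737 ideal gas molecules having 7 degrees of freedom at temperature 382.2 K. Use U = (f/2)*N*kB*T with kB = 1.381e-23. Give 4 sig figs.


Step 1: f/2 = 7/2 = 3.5
Step 2: N*kB*T = 4737*1.381e-23*382.2 = 2.5e-17
Step 3: U = 3.5 * 2.5e-17 = 8.751e-17 J

8.751e-17


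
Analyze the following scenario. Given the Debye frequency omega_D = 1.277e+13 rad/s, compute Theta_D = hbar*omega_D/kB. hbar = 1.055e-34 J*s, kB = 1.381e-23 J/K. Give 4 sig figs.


Step 1: hbar*omega_D = 1.055e-34 * 1.277e+13 = 1.347e-21 J
Step 2: Theta_D = 1.347e-21 / 1.381e-23
Step 3: Theta_D = 97.56 K

97.56


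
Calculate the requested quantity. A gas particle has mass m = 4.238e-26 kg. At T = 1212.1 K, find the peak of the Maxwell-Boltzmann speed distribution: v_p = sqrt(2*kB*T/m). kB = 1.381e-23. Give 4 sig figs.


Step 1: Numerator = 2*kB*T = 2*1.381e-23*1212.1 = 3.348e-20
Step 2: Ratio = 3.348e-20 / 4.238e-26 = 7.9e+05
Step 3: v_p = sqrt(7.9e+05) = 888.8 m/s

888.8


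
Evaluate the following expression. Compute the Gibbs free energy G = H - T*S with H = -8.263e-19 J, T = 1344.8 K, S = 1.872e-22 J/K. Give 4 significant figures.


Step 1: T*S = 1344.8 * 1.872e-22 = 2.517e-19 J
Step 2: G = H - T*S = -8.263e-19 - 2.517e-19
Step 3: G = -1.078e-18 J

-1.078e-18


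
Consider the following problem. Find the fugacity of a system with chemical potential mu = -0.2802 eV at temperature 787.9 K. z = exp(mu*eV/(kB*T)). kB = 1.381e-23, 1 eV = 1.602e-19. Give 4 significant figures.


Step 1: Convert mu to Joules: -0.2802*1.602e-19 = -4.489e-20 J
Step 2: kB*T = 1.381e-23*787.9 = 1.088e-20 J
Step 3: mu/(kB*T) = -4.125
Step 4: z = exp(-4.125) = 0.01616

0.01616


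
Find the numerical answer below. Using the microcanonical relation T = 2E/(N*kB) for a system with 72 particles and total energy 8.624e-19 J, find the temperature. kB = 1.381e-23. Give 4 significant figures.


Step 1: Numerator = 2*E = 2*8.624e-19 = 1.725e-18 J
Step 2: Denominator = N*kB = 72*1.381e-23 = 9.943e-22
Step 3: T = 1.725e-18 / 9.943e-22 = 1735 K

1735


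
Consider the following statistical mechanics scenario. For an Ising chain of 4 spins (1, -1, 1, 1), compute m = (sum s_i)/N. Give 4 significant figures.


Step 1: Count up spins (+1): 3, down spins (-1): 1
Step 2: Total magnetization M = 3 - 1 = 2
Step 3: m = M/N = 2/4 = 0.5

0.5


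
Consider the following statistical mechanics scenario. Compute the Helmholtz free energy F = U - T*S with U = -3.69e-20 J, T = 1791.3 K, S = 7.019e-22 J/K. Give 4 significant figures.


Step 1: T*S = 1791.3 * 7.019e-22 = 1.257e-18 J
Step 2: F = U - T*S = -3.69e-20 - 1.257e-18
Step 3: F = -1.294e-18 J

-1.294e-18


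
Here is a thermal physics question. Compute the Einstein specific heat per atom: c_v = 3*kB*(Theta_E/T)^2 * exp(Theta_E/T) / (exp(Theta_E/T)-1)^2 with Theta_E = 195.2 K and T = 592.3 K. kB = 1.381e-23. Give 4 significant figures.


Step 1: x = Theta_E/T = 195.2/592.3 = 0.3296
Step 2: x^2 = 0.1086
Step 3: exp(x) = 1.39
Step 4: c_v = 3*1.381e-23*0.1086*1.39/(1.39-1)^2 = 4.106e-23

4.106e-23


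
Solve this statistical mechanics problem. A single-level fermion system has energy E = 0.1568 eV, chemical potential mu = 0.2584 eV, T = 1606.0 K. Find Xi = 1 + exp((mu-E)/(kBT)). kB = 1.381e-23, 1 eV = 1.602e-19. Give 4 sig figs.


Step 1: (mu - E) = 0.2584 - 0.1568 = 0.1016 eV
Step 2: x = (mu-E)*eV/(kB*T) = 0.1016*1.602e-19/(1.381e-23*1606.0) = 0.7339
Step 3: exp(x) = 2.083
Step 4: Xi = 1 + 2.083 = 3.083

3.083


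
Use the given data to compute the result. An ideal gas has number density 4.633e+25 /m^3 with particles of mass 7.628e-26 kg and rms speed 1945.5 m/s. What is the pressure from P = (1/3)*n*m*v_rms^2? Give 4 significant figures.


Step 1: v_rms^2 = 1945.5^2 = 3.785e+06
Step 2: n*m = 4.633e+25*7.628e-26 = 3.534
Step 3: P = (1/3)*3.534*3.785e+06 = 4.459e+06 Pa

4.459e+06


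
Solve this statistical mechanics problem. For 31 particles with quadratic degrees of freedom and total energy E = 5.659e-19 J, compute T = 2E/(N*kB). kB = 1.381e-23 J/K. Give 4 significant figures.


Step 1: Numerator = 2*E = 2*5.659e-19 = 1.132e-18 J
Step 2: Denominator = N*kB = 31*1.381e-23 = 4.281e-22
Step 3: T = 1.132e-18 / 4.281e-22 = 2644 K

2644


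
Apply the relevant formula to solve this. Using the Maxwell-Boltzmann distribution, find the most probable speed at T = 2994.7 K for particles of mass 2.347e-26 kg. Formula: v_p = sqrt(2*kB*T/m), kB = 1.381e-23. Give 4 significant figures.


Step 1: Numerator = 2*kB*T = 2*1.381e-23*2994.7 = 8.271e-20
Step 2: Ratio = 8.271e-20 / 2.347e-26 = 3.524e+06
Step 3: v_p = sqrt(3.524e+06) = 1877 m/s

1877


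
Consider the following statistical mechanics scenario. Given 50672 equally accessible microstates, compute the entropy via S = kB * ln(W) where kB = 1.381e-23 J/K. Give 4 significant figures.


Step 1: ln(W) = ln(50672) = 10.83
Step 2: S = kB * ln(W) = 1.381e-23 * 10.83
Step 3: S = 1.496e-22 J/K

1.496e-22


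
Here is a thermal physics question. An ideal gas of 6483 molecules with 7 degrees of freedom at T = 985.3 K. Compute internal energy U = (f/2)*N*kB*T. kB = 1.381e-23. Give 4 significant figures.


Step 1: f/2 = 7/2 = 3.5
Step 2: N*kB*T = 6483*1.381e-23*985.3 = 8.821e-17
Step 3: U = 3.5 * 8.821e-17 = 3.087e-16 J

3.087e-16


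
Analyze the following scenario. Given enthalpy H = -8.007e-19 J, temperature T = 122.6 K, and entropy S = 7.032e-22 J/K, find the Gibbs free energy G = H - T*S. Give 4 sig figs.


Step 1: T*S = 122.6 * 7.032e-22 = 8.621e-20 J
Step 2: G = H - T*S = -8.007e-19 - 8.621e-20
Step 3: G = -8.869e-19 J

-8.869e-19


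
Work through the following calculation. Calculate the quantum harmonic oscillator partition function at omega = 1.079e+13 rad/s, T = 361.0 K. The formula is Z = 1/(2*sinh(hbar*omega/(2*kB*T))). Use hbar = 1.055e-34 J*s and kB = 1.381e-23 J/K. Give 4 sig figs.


Step 1: Compute x = hbar*omega/(kB*T) = 1.055e-34*1.079e+13/(1.381e-23*361.0) = 0.2283
Step 2: x/2 = 0.1142
Step 3: sinh(x/2) = 0.1144
Step 4: Z = 1/(2*0.1144) = 4.37

4.37


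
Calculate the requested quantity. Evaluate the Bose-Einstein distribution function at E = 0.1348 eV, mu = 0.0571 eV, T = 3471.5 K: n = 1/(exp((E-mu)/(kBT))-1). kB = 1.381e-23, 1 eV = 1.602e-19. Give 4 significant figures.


Step 1: (E - mu) = 0.0777 eV
Step 2: x = (E-mu)*eV/(kB*T) = 0.0777*1.602e-19/(1.381e-23*3471.5) = 0.2596
Step 3: exp(x) = 1.296
Step 4: n = 1/(exp(x)-1) = 3.373

3.373


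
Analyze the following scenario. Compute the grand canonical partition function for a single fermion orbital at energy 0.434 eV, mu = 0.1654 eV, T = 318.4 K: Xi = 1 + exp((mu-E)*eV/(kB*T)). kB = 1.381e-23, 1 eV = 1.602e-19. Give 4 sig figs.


Step 1: (mu - E) = 0.1654 - 0.434 = -0.2686 eV
Step 2: x = (mu-E)*eV/(kB*T) = -0.2686*1.602e-19/(1.381e-23*318.4) = -9.786
Step 3: exp(x) = 5.624e-05
Step 4: Xi = 1 + 5.624e-05 = 1

1


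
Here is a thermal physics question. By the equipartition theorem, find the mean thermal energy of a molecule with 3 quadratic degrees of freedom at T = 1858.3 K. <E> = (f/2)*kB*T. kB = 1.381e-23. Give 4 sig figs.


Step 1: f/2 = 3/2 = 1.5
Step 2: kB*T = 1.381e-23 * 1858.3 = 2.566e-20
Step 3: <E> = 1.5 * 2.566e-20 = 3.849e-20 J

3.849e-20


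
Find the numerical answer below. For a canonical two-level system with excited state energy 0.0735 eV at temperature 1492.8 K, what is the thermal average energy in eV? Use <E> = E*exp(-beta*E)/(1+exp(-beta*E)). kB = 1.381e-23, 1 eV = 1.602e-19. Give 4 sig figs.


Step 1: beta*E = 0.0735*1.602e-19/(1.381e-23*1492.8) = 0.5712
Step 2: exp(-beta*E) = 0.5649
Step 3: <E> = 0.0735*0.5649/(1+0.5649) = 0.02653 eV

0.02653


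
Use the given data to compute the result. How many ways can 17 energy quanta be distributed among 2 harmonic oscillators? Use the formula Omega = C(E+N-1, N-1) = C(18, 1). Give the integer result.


Step 1: Use binomial coefficient C(18, 1)
Step 2: Numerator = 18! / 17!
Step 3: Denominator = 1!
Step 4: Omega = 18

18


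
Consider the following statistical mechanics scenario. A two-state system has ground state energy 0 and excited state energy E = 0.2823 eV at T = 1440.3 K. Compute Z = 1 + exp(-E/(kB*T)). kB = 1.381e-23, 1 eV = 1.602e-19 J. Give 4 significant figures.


Step 1: Compute beta*E = E*eV/(kB*T) = 0.2823*1.602e-19/(1.381e-23*1440.3) = 2.274
Step 2: exp(-beta*E) = exp(-2.274) = 0.1029
Step 3: Z = 1 + 0.1029 = 1.103

1.103


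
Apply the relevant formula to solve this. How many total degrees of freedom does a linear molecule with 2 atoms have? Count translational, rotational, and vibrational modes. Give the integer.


Step 1: Translational DOF = 3
Step 2: Rotational DOF (linear) = 2
Step 3: Vibrational DOF = 3*2 - 5 = 1
Step 4: Total = 3 + 2 + 1 = 6

6


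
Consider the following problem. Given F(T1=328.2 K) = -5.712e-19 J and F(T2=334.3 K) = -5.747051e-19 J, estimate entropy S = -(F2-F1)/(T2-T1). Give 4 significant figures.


Step 1: dF = F2 - F1 = -5.747051e-19 - (-5.712e-19) = -3.5051e-21 J
Step 2: dT = T2 - T1 = 334.3 - 328.2 = 6.1 K
Step 3: S = -dF/dT = -(-3.5051e-21)/6.1 = 5.746e-22 J/K

5.746e-22


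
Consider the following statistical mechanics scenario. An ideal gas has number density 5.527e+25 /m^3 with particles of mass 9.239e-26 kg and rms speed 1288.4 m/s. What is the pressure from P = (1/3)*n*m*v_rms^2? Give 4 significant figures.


Step 1: v_rms^2 = 1288.4^2 = 1.66e+06
Step 2: n*m = 5.527e+25*9.239e-26 = 5.106
Step 3: P = (1/3)*5.106*1.66e+06 = 2.825e+06 Pa

2.825e+06


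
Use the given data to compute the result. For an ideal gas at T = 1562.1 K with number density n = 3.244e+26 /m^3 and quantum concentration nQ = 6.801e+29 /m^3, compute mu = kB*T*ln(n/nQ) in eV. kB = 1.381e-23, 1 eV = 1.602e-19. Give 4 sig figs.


Step 1: n/nQ = 3.244e+26/6.801e+29 = 0.000477
Step 2: ln(n/nQ) = -7.648
Step 3: mu = kB*T*ln(n/nQ) = 2.157e-20*-7.648 = -1.65e-19 J
Step 4: Convert to eV: -1.65e-19/1.602e-19 = -1.03 eV

-1.03


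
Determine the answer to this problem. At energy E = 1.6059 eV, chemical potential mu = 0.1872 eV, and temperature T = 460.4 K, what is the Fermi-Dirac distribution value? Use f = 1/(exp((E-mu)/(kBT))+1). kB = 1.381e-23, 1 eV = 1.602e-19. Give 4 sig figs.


Step 1: (E - mu) = 1.6059 - 0.1872 = 1.419 eV
Step 2: Convert: (E-mu)*eV = 2.273e-19 J
Step 3: x = (E-mu)*eV/(kB*T) = 35.75
Step 4: f = 1/(exp(35.75)+1) = 2.991e-16

2.991e-16


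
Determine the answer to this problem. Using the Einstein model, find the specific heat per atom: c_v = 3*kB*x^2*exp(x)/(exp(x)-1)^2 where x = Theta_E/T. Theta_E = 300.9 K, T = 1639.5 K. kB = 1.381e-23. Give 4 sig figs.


Step 1: x = Theta_E/T = 300.9/1639.5 = 0.1835
Step 2: x^2 = 0.03368
Step 3: exp(x) = 1.201
Step 4: c_v = 3*1.381e-23*0.03368*1.201/(1.201-1)^2 = 4.131e-23

4.131e-23


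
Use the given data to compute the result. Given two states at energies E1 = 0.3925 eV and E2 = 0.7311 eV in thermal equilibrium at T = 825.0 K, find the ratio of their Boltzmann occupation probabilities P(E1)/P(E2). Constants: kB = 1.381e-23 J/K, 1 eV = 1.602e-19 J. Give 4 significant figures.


Step 1: Compute energy difference dE = E1 - E2 = 0.3925 - 0.7311 = -0.3386 eV
Step 2: Convert to Joules: dE_J = -0.3386 * 1.602e-19 = -5.424e-20 J
Step 3: Compute exponent = -dE_J / (kB * T) = -(-5.424e-20) / (1.381e-23 * 825.0) = 4.761
Step 4: P(E1)/P(E2) = exp(4.761) = 116.9

116.9


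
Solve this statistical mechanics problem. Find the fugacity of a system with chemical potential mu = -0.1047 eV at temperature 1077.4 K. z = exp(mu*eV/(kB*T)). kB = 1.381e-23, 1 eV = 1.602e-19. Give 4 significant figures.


Step 1: Convert mu to Joules: -0.1047*1.602e-19 = -1.677e-20 J
Step 2: kB*T = 1.381e-23*1077.4 = 1.488e-20 J
Step 3: mu/(kB*T) = -1.127
Step 4: z = exp(-1.127) = 0.3239

0.3239


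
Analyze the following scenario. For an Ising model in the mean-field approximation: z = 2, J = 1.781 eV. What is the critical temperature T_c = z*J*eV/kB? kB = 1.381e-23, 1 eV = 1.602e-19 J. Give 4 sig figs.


Step 1: z*J = 2*1.781 = 3.562 eV
Step 2: Convert to Joules: 3.562*1.602e-19 = 5.706e-19 J
Step 3: T_c = 5.706e-19 / 1.381e-23 = 4.132e+04 K

4.132e+04


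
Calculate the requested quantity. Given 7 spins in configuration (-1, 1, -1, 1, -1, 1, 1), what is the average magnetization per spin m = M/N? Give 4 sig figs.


Step 1: Count up spins (+1): 4, down spins (-1): 3
Step 2: Total magnetization M = 4 - 3 = 1
Step 3: m = M/N = 1/7 = 0.1429

0.1429


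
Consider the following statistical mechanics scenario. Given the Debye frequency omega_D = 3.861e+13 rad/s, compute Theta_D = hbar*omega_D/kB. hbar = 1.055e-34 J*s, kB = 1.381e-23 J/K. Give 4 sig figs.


Step 1: hbar*omega_D = 1.055e-34 * 3.861e+13 = 4.073e-21 J
Step 2: Theta_D = 4.073e-21 / 1.381e-23
Step 3: Theta_D = 295 K

295


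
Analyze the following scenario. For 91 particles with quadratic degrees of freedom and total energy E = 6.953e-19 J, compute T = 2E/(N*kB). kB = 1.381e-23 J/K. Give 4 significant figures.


Step 1: Numerator = 2*E = 2*6.953e-19 = 1.391e-18 J
Step 2: Denominator = N*kB = 91*1.381e-23 = 1.257e-21
Step 3: T = 1.391e-18 / 1.257e-21 = 1107 K

1107
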